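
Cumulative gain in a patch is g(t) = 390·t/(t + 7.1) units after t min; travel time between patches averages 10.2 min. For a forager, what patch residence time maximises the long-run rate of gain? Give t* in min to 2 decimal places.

8.51 min

Optimal t* satisfies g'(t*) = g(t*)/(T + t*).
g'(t) = 390·7.1/(t + 7.1)². Setting 390·7.1/(t+7.1)² = 390t/[(t+7.1)(10.2+t)] gives 7.1(10.2+t) = t(t+7.1), so t² = 7.1×10.2 = 72.42.
t* = √72.42 = 8.51 min.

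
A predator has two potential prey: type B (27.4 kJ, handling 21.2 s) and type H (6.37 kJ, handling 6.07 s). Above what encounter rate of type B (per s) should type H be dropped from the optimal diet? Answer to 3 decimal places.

The zero-one rule: include type H iff E₂/h₂ > λE₁/(1+λh₁). Equality gives the switch point.
λE₁h₂ = E₂ + λE₂h₁ ⇒ λ = E₂/(E₁h₂ − E₂h₁) = 6.37/(166.3 − 135) = 0.2037 per s.

0.204 per s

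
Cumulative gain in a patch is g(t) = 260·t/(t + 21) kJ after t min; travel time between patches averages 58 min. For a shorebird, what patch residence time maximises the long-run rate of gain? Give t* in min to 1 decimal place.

34.9 min

Maximise g(t)/(T+t): set derivative to zero → g'(t)(T+t) = g(t).
g'(t) = 260·21/(t + 21)². Setting 260·21/(t+21)² = 260t/[(t+21)(58+t)] gives 21(58+t) = t(t+21), so t² = 21×58 = 1218.
t* = √1218 = 34.9 min.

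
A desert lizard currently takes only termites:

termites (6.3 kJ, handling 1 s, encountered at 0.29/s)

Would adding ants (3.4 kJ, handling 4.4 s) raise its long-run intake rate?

Current rate: (0.29×6.3)/(1 + 0.29×1) = 1.416 kJ/s.
Profitability of ants: 3.4/4.4 = 0.7727 kJ/s.
0.7727 < 1.416, so adding ants would lower the average — exclude it.

No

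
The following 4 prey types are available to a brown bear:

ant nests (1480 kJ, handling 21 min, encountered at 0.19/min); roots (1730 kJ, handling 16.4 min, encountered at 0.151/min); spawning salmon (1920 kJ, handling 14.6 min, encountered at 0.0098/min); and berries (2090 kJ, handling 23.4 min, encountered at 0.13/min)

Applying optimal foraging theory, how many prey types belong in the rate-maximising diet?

Profitabilities (E/h, kJ/min): spawning salmon 132, roots 105, berries 89.3, ant nests 70.5. Add prey in this order while the next type's profitability exceeds the intake rate on those already taken.
Rate on top 1: 16.46. roots: 105 > 16.46 → include.
Rate on top 2: 77.37. berries: 89.3 > 77.37 → include.
Rate on top 3: 82.83. ant nests: 70.5 < 82.83 → exclude; stop.
Optimal diet: spawning salmon, roots, berries — 3 of 4 types.

3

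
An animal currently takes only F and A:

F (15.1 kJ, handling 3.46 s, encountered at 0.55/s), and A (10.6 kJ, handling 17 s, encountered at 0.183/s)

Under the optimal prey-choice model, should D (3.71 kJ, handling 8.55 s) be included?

No

Current rate: (0.55×15.1 + 0.183×10.6)/(1 + 0.55×3.46 + 0.183×17) = 1.703 kJ/s.
D: E/h = 3.71/8.55 = 0.4339 kJ/s.
0.4339 < 1.703, so adding D would lower the average — exclude it.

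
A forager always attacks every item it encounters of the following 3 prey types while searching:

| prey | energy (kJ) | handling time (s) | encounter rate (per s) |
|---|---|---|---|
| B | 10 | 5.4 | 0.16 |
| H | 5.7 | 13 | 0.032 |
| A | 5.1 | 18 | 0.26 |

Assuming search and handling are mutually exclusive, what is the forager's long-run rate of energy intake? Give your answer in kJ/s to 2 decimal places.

R = Σλ_iE_i / (1 + Σλ_ih_i)
Numerator: 0.16×10 + 0.032×5.7 + 0.26×5.1 = 3.108
Denominator: 1 + 0.16×5.4 + 0.032×13 + 0.26×18 = 6.96
R = 3.108/6.96 = 0.4466 kJ/s

0.45 kJ/s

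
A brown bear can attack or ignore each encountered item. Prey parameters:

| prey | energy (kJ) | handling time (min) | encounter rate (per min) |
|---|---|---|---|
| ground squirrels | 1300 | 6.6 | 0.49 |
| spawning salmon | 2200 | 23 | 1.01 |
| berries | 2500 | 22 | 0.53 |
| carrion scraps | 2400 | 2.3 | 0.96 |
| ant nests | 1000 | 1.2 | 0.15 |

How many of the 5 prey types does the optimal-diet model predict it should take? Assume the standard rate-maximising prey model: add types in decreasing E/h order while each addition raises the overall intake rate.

2

E/h in descending order: carrion scraps 1.04e+03, ant nests 833, ground squirrels 197, berries 114, spawning salmon 95.7 kJ/min. The optimal diet is the largest prefix of this list for which every included type satisfies E_i/h_i > R on the types above it.
Rate on top 1: 718.2. ant nests: 833 > 718.2 → include.
Rate on top 2: 724.3. ground squirrels: 197 < 724.3 → exclude; stop.
Optimal diet: carrion scraps, ant nests — 2 of 5 types.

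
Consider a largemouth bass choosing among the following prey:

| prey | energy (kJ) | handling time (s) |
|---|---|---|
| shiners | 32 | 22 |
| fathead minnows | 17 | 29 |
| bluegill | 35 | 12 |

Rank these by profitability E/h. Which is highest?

bluegill

In descending order of E/h:
bluegill: 35/12 = 2.92 kJ/s
shiners: 32/22 = 1.45 kJ/s
fathead minnows: 17/29 = 0.586 kJ/s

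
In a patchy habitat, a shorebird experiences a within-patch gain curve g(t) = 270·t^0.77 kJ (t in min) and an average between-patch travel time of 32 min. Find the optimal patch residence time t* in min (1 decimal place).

107.1 min

Optimal t* satisfies g'(t*) = g(t*)/(T + t*).
g'(t) = 0.77·270·t^-0.23. Setting 0.77·270·t^-0.23 = 270·t^0.77/(32+t) gives 0.77(32+t) = t, so 0.23·t = 0.77×32.
t* = 0.77×32/0.23 = 107.1 min.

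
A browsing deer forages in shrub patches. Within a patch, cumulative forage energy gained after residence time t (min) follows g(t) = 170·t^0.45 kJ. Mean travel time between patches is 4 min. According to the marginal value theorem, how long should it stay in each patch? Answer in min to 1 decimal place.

3.3 min

By the marginal value theorem, leave when the instantaneous gain rate g'(t) equals the habitat-wide average g(t)/(T + t).
g'(t) = 0.45·170·t^-0.55. Setting 0.45·170·t^-0.55 = 170·t^0.45/(4+t) gives 0.45(4+t) = t, so 0.55·t = 0.45×4.
t* = 0.45×4/0.55 = 3.273 min.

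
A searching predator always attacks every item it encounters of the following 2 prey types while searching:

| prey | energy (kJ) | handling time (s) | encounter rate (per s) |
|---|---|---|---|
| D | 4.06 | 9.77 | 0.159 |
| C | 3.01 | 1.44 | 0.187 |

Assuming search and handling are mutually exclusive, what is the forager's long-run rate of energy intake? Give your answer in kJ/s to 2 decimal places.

Energy encountered per unit search time: 0.159×4.06 + 0.187×3.01 = 1.208 kJ/s.
Handling time per unit search time: 0.159×9.77 + 0.187×1.44 = 1.823.
Rate = 1.208/(1 + 1.823) = 0.4281 kJ/s.

0.43 kJ/s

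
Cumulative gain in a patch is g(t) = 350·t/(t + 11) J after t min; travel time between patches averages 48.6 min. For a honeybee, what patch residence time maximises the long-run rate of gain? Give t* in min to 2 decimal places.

23.12 min

Maximise g(t)/(T+t): set derivative to zero → g'(t)(T+t) = g(t).
g'(t) = 350·11/(t + 11)². Setting 350·11/(t+11)² = 350t/[(t+11)(48.6+t)] gives 11(48.6+t) = t(t+11), so t² = 11×48.6 = 534.6.
t* = √534.6 = 23.12 min.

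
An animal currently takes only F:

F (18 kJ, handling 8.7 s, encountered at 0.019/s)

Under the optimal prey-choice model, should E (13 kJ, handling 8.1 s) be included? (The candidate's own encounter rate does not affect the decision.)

Current rate: (0.019×18)/(1 + 0.019×8.7) = 0.2935 kJ/s.
Profitability of E: 13/8.1 = 1.605 kJ/s.
1.605 > 0.2935, so adding E raises the average — include it.

Yes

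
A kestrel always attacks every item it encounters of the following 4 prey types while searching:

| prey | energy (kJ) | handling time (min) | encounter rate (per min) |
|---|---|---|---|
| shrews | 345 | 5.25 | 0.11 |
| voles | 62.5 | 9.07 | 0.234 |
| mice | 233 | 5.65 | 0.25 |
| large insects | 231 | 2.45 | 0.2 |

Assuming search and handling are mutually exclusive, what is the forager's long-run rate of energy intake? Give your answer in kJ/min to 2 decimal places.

Energy encountered per unit search time: 0.11×345 + 0.234×62.5 + 0.25×233 + 0.2×231 = 157 kJ/min.
Handling time per unit search time: 0.11×5.25 + 0.234×9.07 + 0.25×5.65 + 0.2×2.45 = 4.602.
Rate = 157/(1 + 4.602) = 28.03 kJ/min.

28.03 kJ/min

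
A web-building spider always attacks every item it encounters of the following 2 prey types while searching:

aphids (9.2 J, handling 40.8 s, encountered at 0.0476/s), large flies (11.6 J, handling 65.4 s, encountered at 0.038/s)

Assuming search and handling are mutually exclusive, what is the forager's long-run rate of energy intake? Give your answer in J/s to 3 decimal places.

R = (0.0476×9.2 + 0.038×11.6) / (1 + 0.0476×40.8 + 0.038×65.4) = 0.8787/5.427 = 0.1619 J/s.

0.162 J/s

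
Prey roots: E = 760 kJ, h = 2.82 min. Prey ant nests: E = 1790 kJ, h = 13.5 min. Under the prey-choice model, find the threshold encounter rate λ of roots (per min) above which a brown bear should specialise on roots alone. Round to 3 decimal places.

At the threshold, the rate on roots alone equals the profitability of ant nests: λ·760/(1 + λ·2.82) = 1790/13.5 = 132.6.
Rearranging, λ(760 − 132.6×2.82) = 132.6, so λ = 132.6/386.1 = 0.3434 per min.

0.343 per min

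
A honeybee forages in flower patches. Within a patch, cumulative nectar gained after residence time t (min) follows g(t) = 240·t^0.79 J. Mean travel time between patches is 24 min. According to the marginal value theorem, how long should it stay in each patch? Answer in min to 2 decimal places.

90.29 min

By the marginal value theorem, leave when the instantaneous gain rate g'(t) equals the habitat-wide average g(t)/(T + t).
g'(t) = 0.79·240·t^-0.21. Setting 0.79·240·t^-0.21 = 240·t^0.79/(24+t) gives 0.79(24+t) = t, so 0.21·t = 0.79×24.
t* = 0.79×24/0.21 = 90.29 min.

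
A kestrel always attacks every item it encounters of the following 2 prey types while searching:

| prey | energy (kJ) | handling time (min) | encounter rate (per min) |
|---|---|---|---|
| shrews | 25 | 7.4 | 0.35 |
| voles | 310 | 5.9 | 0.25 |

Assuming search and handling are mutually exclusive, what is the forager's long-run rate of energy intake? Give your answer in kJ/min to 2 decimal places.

R = (0.35×25 + 0.25×310) / (1 + 0.35×7.4 + 0.25×5.9) = 86.25/5.065 = 17.03 kJ/min.

17.03 kJ/min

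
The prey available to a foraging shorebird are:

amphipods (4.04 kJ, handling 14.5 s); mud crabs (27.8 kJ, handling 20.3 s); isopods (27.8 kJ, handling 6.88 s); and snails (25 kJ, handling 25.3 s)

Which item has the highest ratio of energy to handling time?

In descending order of E/h:
isopods: 27.8/6.88 = 4.04 kJ/s
mud crabs: 27.8/20.3 = 1.37 kJ/s
snails: 25/25.3 = 0.988 kJ/s
amphipods: 4.04/14.5 = 0.279 kJ/s

isopods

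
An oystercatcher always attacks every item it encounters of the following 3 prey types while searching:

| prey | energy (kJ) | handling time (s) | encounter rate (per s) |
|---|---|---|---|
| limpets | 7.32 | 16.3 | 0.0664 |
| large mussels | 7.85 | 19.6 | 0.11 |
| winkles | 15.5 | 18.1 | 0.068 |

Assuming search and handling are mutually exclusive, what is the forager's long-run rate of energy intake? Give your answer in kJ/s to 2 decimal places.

R = Σλ_iE_i / (1 + Σλ_ih_i)
Numerator: 0.0664×7.32 + 0.11×7.85 + 0.068×15.5 = 2.404
Denominator: 1 + 0.0664×16.3 + 0.11×19.6 + 0.068×18.1 = 5.469
R = 2.404/5.469 = 0.4395 kJ/s

0.44 kJ/s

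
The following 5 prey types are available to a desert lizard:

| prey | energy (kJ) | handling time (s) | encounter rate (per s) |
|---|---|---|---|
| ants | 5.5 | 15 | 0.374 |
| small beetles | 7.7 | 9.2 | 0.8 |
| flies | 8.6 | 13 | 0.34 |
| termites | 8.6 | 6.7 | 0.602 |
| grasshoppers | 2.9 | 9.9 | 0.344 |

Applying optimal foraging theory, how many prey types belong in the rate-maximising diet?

Profitabilities (E/h, kJ/s): termites 1.28, small beetles 0.837, flies 0.662, ants 0.367, grasshoppers 0.293. Add prey in this order while the next type's profitability exceeds the intake rate on those already taken.
Rate on top 1: 1.029. small beetles: 0.837 < 1.029 → exclude; stop.
Optimal diet: termites — 1 of 5 types.

1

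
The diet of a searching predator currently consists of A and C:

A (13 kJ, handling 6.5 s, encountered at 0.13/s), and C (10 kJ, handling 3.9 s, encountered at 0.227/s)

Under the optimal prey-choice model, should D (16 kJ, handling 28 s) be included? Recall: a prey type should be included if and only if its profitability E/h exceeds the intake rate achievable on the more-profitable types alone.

Intake rate on the current diet: R = (0.13×13 + 0.227×10) / (1 + 0.13×6.5 + 0.227×3.9) = 3.96/2.73 = 1.45 kJ/s.
D: E/h = 16/28 = 0.5714 kJ/s.
0.5714 < 1.45, so adding D would lower the average — exclude it.

No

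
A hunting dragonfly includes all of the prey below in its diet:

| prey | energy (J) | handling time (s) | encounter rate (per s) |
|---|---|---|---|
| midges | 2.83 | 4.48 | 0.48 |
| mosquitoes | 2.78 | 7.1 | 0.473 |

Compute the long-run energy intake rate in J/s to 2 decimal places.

R = Σλ_iE_i / (1 + Σλ_ih_i)
Numerator: 0.48×2.83 + 0.473×2.78 = 2.673
Denominator: 1 + 0.48×4.48 + 0.473×7.1 = 6.509
R = 2.673/6.509 = 0.4107 J/s

0.41 J/s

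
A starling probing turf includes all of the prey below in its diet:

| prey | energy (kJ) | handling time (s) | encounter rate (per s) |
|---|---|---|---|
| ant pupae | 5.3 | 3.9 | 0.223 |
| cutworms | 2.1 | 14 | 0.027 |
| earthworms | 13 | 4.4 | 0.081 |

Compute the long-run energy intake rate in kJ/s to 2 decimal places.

R = (0.223×5.3 + 0.027×2.1 + 0.081×13) / (1 + 0.223×3.9 + 0.027×14 + 0.081×4.4) = 2.292/2.604 = 0.88 kJ/s.

0.88 kJ/s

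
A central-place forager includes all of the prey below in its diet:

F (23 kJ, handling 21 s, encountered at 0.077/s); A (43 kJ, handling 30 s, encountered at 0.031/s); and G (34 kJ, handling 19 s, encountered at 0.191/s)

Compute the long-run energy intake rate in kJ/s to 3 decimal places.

1.338 kJ/s

R = Σλ_iE_i / (1 + Σλ_ih_i)
Numerator: 0.077×23 + 0.031×43 + 0.191×34 = 9.598
Denominator: 1 + 0.077×21 + 0.031×30 + 0.191×19 = 7.176
R = 9.598/7.176 = 1.338 kJ/s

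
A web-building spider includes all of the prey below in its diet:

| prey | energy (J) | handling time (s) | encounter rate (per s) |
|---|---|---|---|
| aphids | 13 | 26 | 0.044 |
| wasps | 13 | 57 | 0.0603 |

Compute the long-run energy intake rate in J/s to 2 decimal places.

0.24 J/s

R = (0.044×13 + 0.0603×13) / (1 + 0.044×26 + 0.0603×57) = 1.356/5.581 = 0.2429 J/s.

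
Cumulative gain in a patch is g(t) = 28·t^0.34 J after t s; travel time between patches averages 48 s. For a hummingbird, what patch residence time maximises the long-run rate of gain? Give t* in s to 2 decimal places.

Optimal t* satisfies g'(t*) = g(t*)/(T + t*).
g'(t) = 0.34·28·t^-0.66. Setting 0.34·28·t^-0.66 = 28·t^0.34/(48+t) gives 0.34(48+t) = t, so 0.66·t = 0.34×48.
t* = 0.34×48/0.66 = 24.73 s.

24.73 s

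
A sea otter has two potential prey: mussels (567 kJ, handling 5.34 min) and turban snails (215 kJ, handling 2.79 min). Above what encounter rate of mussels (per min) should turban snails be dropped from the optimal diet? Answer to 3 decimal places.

0.496 per min

At the threshold, the rate on mussels alone equals the profitability of turban snails: λ·567/(1 + λ·5.34) = 215/2.79 = 77.06.
Rearranging, λ(567 − 77.06×5.34) = 77.06, so λ = 77.06/155.5 = 0.4956 per min.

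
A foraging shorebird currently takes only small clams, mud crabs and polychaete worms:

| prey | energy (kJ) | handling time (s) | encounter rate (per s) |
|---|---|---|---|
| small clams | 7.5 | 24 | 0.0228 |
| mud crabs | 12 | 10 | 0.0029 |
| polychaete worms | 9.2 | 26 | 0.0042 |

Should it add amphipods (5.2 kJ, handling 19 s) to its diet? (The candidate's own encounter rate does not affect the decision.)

Yes

On small clams, mud crabs and polychaete worms alone, R = ΣλE/(1+Σλh) = 0.2444/1.685 = 0.145 kJ/s.
amphipods: E/h = 5.2/19 = 0.2737 kJ/s.
Since 0.2737 > R, including amphipods increases the long-run rate.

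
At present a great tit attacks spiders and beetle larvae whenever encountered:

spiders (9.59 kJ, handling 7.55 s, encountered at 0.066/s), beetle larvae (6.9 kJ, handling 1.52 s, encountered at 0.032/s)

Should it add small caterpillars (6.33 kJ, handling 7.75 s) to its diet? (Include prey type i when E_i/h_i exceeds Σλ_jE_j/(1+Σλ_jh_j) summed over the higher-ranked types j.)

Yes

Current rate: (0.066×9.59 + 0.032×6.9)/(1 + 0.066×7.55 + 0.032×1.52) = 0.5519 kJ/s.
Profitability of small caterpillars: 6.33/7.75 = 0.8168 kJ/s.
Since 0.8168 > R, including small caterpillars increases the long-run rate.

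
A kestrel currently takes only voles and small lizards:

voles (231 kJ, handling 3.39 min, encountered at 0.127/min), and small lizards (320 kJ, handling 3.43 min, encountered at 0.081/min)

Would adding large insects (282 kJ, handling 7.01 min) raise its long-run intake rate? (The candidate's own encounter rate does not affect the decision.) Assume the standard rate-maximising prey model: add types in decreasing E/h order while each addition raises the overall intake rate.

Intake rate on the current diet: R = (0.127×231 + 0.081×320) / (1 + 0.127×3.39 + 0.081×3.43) = 55.26/1.708 = 32.35 kJ/min.
Profitability of large insects: 282/7.01 = 40.23 kJ/min.
Since 40.23 > R, including large insects increases the long-run rate.

Yes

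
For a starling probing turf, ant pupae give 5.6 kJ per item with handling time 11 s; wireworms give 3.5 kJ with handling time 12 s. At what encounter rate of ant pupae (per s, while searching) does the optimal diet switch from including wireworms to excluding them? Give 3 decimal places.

0.122 per s

Drop wireworms once their profitability E₂/h₂ falls below the rate achievable on ant pupae alone: E₂/h₂ = λE₁/(1 + λh₁).
Solve for λ: λE₁h₂ = E₂(1 + λh₁) → λ(E₁h₂ − E₂h₁) = E₂ → λ = E₂/(E₁h₂ − E₂h₁).
λ = 3.5/(5.6×12 − 3.5×11) = 3.5/28.7 = 0.122 per s.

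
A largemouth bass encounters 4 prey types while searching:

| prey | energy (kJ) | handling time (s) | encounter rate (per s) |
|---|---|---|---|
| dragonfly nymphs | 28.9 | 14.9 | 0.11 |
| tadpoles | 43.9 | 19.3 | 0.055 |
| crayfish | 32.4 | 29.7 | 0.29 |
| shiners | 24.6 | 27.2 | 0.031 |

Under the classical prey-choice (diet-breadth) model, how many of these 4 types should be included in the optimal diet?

Profitabilities (E/h, kJ/s): tadpoles 2.27, dragonfly nymphs 1.94, crayfish 1.09, shiners 0.904. Add prey in this order while the next type's profitability exceeds the intake rate on those already taken.
Rate on top 1: 1.171. dragonfly nymphs: 1.94 > 1.171 → include.
Rate on top 2: 1.512. crayfish: 1.09 < 1.512 → exclude; stop.
Optimal diet: tadpoles, dragonfly nymphs — 2 of 4 types.

2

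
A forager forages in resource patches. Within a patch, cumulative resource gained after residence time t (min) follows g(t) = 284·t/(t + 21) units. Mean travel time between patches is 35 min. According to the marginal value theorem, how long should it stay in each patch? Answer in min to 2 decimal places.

Optimal t* satisfies g'(t*) = g(t*)/(T + t*).
g'(t) = 284·21/(t + 21)². Setting 284·21/(t+21)² = 284t/[(t+21)(35+t)] gives 21(35+t) = t(t+21), so t² = 21×35 = 735.
t* = √735 = 27.11 min.

27.11 min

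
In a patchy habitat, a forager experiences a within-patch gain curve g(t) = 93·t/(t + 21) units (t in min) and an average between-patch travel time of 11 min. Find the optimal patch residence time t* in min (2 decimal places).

15.20 min

Optimal t* satisfies g'(t*) = g(t*)/(T + t*).
g'(t) = 93·21/(t + 21)². Setting 93·21/(t+21)² = 93t/[(t+21)(11+t)] gives 21(11+t) = t(t+21), so t² = 21×11 = 231.
t* = √231 = 15.2 min.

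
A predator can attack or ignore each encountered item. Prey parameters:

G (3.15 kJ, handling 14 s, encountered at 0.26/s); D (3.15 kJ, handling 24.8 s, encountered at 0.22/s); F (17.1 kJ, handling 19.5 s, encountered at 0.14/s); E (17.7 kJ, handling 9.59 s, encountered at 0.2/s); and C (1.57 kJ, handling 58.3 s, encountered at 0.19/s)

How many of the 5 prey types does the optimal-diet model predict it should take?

1

Profitabilities (E/h, kJ/s): E 1.85, F 0.877, G 0.225, D 0.127, C 0.0269. Add prey in this order while the next type's profitability exceeds the intake rate on those already taken.
Rate on top 1: 1.213. F: 0.877 < 1.213 → exclude; stop.
Optimal diet: E — 1 of 5 types.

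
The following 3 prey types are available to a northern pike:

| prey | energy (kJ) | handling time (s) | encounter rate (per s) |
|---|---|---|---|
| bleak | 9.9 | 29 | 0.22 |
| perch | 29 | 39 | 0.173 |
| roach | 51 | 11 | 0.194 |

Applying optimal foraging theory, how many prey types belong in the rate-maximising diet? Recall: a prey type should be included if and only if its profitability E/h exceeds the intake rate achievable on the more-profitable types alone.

1

Profitabilities (E/h, kJ/s): roach 4.64, perch 0.744, bleak 0.341. Add prey in this order while the next type's profitability exceeds the intake rate on those already taken.
Rate on top 1: 3.157. perch: 0.744 < 3.157 → exclude; stop.
Optimal diet: roach — 1 of 3 types.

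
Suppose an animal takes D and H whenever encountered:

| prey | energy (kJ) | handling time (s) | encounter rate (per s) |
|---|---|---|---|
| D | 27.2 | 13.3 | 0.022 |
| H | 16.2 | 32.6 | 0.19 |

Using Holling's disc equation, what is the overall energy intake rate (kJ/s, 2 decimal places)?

0.49 kJ/s

R = (0.022×27.2 + 0.19×16.2) / (1 + 0.022×13.3 + 0.19×32.6) = 3.676/7.487 = 0.4911 kJ/s.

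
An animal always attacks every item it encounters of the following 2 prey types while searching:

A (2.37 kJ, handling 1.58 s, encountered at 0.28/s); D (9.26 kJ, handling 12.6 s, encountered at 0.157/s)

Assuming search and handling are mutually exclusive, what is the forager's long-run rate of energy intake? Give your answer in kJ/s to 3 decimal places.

0.619 kJ/s

Energy encountered per unit search time: 0.28×2.37 + 0.157×9.26 = 2.117 kJ/s.
Handling time per unit search time: 0.28×1.58 + 0.157×12.6 = 2.421.
Rate = 2.117/(1 + 2.421) = 0.619 kJ/s.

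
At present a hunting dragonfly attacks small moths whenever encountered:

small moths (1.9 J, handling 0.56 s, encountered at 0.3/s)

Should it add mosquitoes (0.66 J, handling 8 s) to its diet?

Intake rate on the current diet: R = (0.3×1.9) / (1 + 0.3×0.56) = 0.57/1.168 = 0.488 J/s.
mosquitoes: E/h = 0.66/8 = 0.0825 J/s.
Since 0.0825 < R, time spent handling mosquitoes is better spent searching.

No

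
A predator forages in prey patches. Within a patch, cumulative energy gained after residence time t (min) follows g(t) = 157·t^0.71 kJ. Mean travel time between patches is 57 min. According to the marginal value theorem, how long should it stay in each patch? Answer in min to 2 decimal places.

Maximise g(t)/(T+t): set derivative to zero → g'(t)(T+t) = g(t).
g'(t) = 0.71·157·t^-0.29. Setting 0.71·157·t^-0.29 = 157·t^0.71/(57+t) gives 0.71(57+t) = t, so 0.29·t = 0.71×57.
t* = 0.71×57/0.29 = 139.6 min.

139.55 min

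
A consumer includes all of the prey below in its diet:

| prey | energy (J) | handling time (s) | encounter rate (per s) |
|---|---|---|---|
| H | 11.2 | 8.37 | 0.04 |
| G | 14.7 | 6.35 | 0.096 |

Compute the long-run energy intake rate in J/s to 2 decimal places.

R = Σλ_iE_i / (1 + Σλ_ih_i)
Numerator: 0.04×11.2 + 0.096×14.7 = 1.859
Denominator: 1 + 0.04×8.37 + 0.096×6.35 = 1.944
R = 1.859/1.944 = 0.9562 J/s

0.96 J/s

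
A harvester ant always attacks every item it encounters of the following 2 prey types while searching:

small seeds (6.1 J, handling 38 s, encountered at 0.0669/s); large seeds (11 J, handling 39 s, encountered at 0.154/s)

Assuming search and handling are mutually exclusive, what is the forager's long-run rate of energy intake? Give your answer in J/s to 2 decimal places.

Energy encountered per unit search time: 0.0669×6.1 + 0.154×11 = 2.102 J/s.
Handling time per unit search time: 0.0669×38 + 0.154×39 = 8.548.
Rate = 2.102/(1 + 8.548) = 0.2202 J/s.

0.22 J/s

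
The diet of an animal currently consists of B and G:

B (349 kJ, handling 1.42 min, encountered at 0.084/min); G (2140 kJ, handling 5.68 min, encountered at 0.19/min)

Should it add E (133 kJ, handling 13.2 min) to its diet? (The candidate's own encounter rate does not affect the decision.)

No

On B and G alone, R = ΣλE/(1+Σλh) = 435.9/2.198 = 198.3 kJ/min.
Profitability of E: 133/13.2 = 10.08 kJ/min.
Since 10.08 < R, time spent handling E is better spent searching.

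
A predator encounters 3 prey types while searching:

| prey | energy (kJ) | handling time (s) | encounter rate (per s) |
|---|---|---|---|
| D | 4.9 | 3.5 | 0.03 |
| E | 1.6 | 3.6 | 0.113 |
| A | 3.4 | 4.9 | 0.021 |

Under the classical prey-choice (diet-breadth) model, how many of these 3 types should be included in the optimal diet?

3

E/h in descending order: D 1.4, A 0.694, E 0.444 kJ/s. The optimal diet is the largest prefix of this list for which every included type satisfies E_i/h_i > R on the types above it.
Rate on top 1: 0.133. A: 0.694 > 0.133 → include.
Rate on top 2: 0.1808. E: 0.444 > 0.1808 → include.
Optimal diet: D, A, E — 3 of 3 types.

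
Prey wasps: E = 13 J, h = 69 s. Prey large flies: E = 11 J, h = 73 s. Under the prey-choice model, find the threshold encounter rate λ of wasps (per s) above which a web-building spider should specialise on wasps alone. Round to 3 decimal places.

Drop large flies once their profitability E₂/h₂ falls below the rate achievable on wasps alone: E₂/h₂ = λE₁/(1 + λh₁).
Solve for λ: λE₁h₂ = E₂(1 + λh₁) → λ(E₁h₂ − E₂h₁) = E₂ → λ = E₂/(E₁h₂ − E₂h₁).
λ = 11/(13×73 − 11×69) = 11/190 = 0.05789 per s.

0.058 per s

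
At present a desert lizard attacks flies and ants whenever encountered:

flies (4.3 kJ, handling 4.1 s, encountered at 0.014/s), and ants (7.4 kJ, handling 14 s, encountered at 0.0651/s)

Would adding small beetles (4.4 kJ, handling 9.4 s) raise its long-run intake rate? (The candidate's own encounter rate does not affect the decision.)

Current rate: (0.014×4.3 + 0.0651×7.4)/(1 + 0.014×4.1 + 0.0651×14) = 0.2753 kJ/s.
small beetles: E/h = 4.4/9.4 = 0.4681 kJ/s.
Since 0.4681 > R, including small beetles increases the long-run rate.

Yes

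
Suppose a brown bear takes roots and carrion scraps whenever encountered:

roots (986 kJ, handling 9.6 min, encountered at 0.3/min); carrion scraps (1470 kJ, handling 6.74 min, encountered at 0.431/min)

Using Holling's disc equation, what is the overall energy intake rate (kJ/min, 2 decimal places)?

136.98 kJ/min

Energy encountered per unit search time: 0.3×986 + 0.431×1470 = 929.4 kJ/min.
Handling time per unit search time: 0.3×9.6 + 0.431×6.74 = 5.785.
Rate = 929.4/(1 + 5.785) = 137 kJ/min.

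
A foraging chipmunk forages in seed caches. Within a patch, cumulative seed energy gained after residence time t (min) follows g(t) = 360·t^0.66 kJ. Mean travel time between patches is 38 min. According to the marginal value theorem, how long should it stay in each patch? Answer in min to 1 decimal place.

73.8 min

By the marginal value theorem, leave when the instantaneous gain rate g'(t) equals the habitat-wide average g(t)/(T + t).
g'(t) = 0.66·360·t^-0.34. Setting 0.66·360·t^-0.34 = 360·t^0.66/(38+t) gives 0.66(38+t) = t, so 0.34·t = 0.66×38.
t* = 0.66×38/0.34 = 73.76 min.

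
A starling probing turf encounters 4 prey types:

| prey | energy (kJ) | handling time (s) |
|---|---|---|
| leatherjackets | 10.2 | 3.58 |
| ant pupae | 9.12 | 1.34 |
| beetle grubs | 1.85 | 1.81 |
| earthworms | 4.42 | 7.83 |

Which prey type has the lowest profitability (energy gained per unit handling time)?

earthworms

Profitability E/h (kJ/s): leatherjackets = 10.2/3.58 = 2.85, ant pupae = 9.12/1.34 = 6.81, beetle grubs = 1.85/1.81 = 1.02, earthworms = 4.42/7.83 = 0.564.
Ranked: ant pupae > leatherjackets > beetle grubs > earthworms.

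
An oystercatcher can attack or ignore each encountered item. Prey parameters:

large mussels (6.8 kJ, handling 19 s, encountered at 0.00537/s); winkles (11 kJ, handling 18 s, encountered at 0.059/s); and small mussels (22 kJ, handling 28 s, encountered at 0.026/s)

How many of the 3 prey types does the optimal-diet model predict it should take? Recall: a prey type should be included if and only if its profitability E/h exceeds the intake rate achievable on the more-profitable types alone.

Profitabilities (E/h, kJ/s): small mussels 0.786, winkles 0.611, large mussels 0.358. Add prey in this order while the next type's profitability exceeds the intake rate on those already taken.
Rate on top 1: 0.331. winkles: 0.611 > 0.331 → include.
Rate on top 2: 0.4376. large mussels: 0.358 < 0.4376 → exclude; stop.
Optimal diet: small mussels, winkles — 2 of 3 types.

2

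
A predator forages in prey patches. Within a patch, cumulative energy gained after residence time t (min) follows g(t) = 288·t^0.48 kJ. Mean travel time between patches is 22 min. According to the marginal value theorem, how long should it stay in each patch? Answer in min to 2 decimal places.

20.31 min

Optimal t* satisfies g'(t*) = g(t*)/(T + t*).
g'(t) = 0.48·288·t^-0.52. Setting 0.48·288·t^-0.52 = 288·t^0.48/(22+t) gives 0.48(22+t) = t, so 0.52·t = 0.48×22.
t* = 0.48×22/0.52 = 20.31 min.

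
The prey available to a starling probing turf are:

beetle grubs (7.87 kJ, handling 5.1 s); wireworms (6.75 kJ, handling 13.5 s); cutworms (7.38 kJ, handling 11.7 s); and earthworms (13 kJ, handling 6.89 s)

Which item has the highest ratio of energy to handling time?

Profitability E/h (kJ/s): beetle grubs = 7.87/5.1 = 1.54, wireworms = 6.75/13.5 = 0.5, cutworms = 7.38/11.7 = 0.631, earthworms = 13/6.89 = 1.89.
Ranked: earthworms > beetle grubs > cutworms > wireworms.

earthworms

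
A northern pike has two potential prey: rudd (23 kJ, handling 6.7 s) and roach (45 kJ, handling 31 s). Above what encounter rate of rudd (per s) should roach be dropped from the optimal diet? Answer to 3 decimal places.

The zero-one rule: include roach iff E₂/h₂ > λE₁/(1+λh₁). Equality gives the switch point.
λE₁h₂ = E₂ + λE₂h₁ ⇒ λ = E₂/(E₁h₂ − E₂h₁) = 45/(713 − 301.5) = 0.1094 per s.

0.109 per s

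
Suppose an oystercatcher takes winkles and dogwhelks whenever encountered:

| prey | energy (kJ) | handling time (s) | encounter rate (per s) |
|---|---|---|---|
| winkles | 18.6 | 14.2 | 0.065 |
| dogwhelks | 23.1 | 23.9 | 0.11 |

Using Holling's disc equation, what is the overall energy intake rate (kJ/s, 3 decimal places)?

Energy encountered per unit search time: 0.065×18.6 + 0.11×23.1 = 3.75 kJ/s.
Handling time per unit search time: 0.065×14.2 + 0.11×23.9 = 3.552.
Rate = 3.75/(1 + 3.552) = 0.8238 kJ/s.

0.824 kJ/s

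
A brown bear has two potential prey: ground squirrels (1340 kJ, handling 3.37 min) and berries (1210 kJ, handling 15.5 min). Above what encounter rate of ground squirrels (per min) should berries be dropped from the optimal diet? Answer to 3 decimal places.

0.072 per min

Drop berries once their profitability E₂/h₂ falls below the rate achievable on ground squirrels alone: E₂/h₂ = λE₁/(1 + λh₁).
Solve for λ: λE₁h₂ = E₂(1 + λh₁) → λ(E₁h₂ − E₂h₁) = E₂ → λ = E₂/(E₁h₂ − E₂h₁).
λ = 1210/(1340×15.5 − 1210×3.37) = 1210/1.669e+04 = 0.07249 per min.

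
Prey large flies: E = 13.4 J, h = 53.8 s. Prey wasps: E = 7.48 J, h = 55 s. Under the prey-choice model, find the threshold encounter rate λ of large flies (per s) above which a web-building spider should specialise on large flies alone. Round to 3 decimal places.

At the threshold, the rate on large flies alone equals the profitability of wasps: λ·13.4/(1 + λ·53.8) = 7.48/55 = 0.136.
Rearranging, λ(13.4 − 0.136×53.8) = 0.136, so λ = 0.136/6.083 = 0.02236 per s.

0.022 per s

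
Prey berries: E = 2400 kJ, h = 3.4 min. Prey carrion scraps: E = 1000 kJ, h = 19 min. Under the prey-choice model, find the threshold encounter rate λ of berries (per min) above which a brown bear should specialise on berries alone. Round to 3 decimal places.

0.024 per min

At the threshold, the rate on berries alone equals the profitability of carrion scraps: λ·2400/(1 + λ·3.4) = 1000/19 = 52.63.
Rearranging, λ(2400 − 52.63×3.4) = 52.63, so λ = 52.63/2221 = 0.0237 per min.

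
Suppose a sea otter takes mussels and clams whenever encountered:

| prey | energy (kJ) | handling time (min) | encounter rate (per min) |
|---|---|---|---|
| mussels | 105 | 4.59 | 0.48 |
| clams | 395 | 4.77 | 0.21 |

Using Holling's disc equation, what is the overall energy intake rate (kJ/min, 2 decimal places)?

R = Σλ_iE_i / (1 + Σλ_ih_i)
Numerator: 0.48×105 + 0.21×395 = 133.3
Denominator: 1 + 0.48×4.59 + 0.21×4.77 = 4.205
R = 133.3/4.205 = 31.71 kJ/min

31.71 kJ/min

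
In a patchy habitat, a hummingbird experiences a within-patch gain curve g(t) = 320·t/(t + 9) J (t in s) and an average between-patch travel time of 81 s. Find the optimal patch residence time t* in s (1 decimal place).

27.0 s

Optimal t* satisfies g'(t*) = g(t*)/(T + t*).
g'(t) = 320·9/(t + 9)². Setting 320·9/(t+9)² = 320t/[(t+9)(81+t)] gives 9(81+t) = t(t+9), so t² = 9×81 = 729.
t* = √729 = 27 s.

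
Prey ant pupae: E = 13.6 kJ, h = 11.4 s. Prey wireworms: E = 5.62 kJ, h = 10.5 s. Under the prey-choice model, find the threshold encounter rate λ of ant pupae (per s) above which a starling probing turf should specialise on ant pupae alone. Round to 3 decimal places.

At the threshold, the rate on ant pupae alone equals the profitability of wireworms: λ·13.6/(1 + λ·11.4) = 5.62/10.5 = 0.5352.
Rearranging, λ(13.6 − 0.5352×11.4) = 0.5352, so λ = 0.5352/7.498 = 0.07138 per s.

0.071 per s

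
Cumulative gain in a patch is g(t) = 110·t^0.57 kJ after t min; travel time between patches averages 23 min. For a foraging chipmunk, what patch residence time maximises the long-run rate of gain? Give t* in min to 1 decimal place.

30.5 min

Optimal t* satisfies g'(t*) = g(t*)/(T + t*).
g'(t) = 0.57·110·t^-0.43. Setting 0.57·110·t^-0.43 = 110·t^0.57/(23+t) gives 0.57(23+t) = t, so 0.43·t = 0.57×23.
t* = 0.57×23/0.43 = 30.49 min.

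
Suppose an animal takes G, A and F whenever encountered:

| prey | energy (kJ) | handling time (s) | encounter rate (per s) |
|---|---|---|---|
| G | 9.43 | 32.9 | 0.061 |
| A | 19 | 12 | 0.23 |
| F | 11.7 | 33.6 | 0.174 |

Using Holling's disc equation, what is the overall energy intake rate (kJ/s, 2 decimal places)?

Energy encountered per unit search time: 0.061×9.43 + 0.23×19 + 0.174×11.7 = 6.981 kJ/s.
Handling time per unit search time: 0.061×32.9 + 0.23×12 + 0.174×33.6 = 10.61.
Rate = 6.981/(1 + 10.61) = 0.6011 kJ/s.

0.60 kJ/s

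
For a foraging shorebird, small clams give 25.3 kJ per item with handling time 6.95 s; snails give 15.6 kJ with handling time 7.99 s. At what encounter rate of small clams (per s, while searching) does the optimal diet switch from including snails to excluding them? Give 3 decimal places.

At the threshold, the rate on small clams alone equals the profitability of snails: λ·25.3/(1 + λ·6.95) = 15.6/7.99 = 1.952.
Rearranging, λ(25.3 − 1.952×6.95) = 1.952, so λ = 1.952/11.73 = 0.1664 per s.

0.166 per s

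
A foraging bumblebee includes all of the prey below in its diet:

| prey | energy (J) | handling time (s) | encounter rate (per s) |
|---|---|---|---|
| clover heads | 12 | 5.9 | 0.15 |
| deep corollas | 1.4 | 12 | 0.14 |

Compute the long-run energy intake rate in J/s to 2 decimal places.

Energy encountered per unit search time: 0.15×12 + 0.14×1.4 = 1.996 J/s.
Handling time per unit search time: 0.15×5.9 + 0.14×12 = 2.565.
Rate = 1.996/(1 + 2.565) = 0.5599 J/s.

0.56 J/s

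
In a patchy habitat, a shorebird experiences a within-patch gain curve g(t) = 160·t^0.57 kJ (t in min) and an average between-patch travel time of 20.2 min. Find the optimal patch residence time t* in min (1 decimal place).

Maximise g(t)/(T+t): set derivative to zero → g'(t)(T+t) = g(t).
g'(t) = 0.57·160·t^-0.43. Setting 0.57·160·t^-0.43 = 160·t^0.57/(20.2+t) gives 0.57(20.2+t) = t, so 0.43·t = 0.57×20.2.
t* = 0.57×20.2/0.43 = 26.78 min.

26.8 min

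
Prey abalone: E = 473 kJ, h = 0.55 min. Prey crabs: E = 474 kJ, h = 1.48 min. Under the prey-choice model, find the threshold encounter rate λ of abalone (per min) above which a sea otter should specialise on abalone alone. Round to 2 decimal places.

1.08 per min

The zero-one rule: include crabs iff E₂/h₂ > λE₁/(1+λh₁). Equality gives the switch point.
λE₁h₂ = E₂ + λE₂h₁ ⇒ λ = E₂/(E₁h₂ − E₂h₁) = 474/(700 − 260.7) = 1.079 per min.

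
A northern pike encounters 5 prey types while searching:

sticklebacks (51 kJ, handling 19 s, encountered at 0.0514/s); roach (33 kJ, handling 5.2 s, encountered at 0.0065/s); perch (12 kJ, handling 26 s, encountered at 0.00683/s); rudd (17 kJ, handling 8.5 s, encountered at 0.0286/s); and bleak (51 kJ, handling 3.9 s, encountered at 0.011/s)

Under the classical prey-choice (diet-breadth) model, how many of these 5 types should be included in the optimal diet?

4

Profitabilities (E/h, kJ/s): bleak 13.1, roach 6.35, sticklebacks 2.68, rudd 2, perch 0.462. Add prey in this order while the next type's profitability exceeds the intake rate on those already taken.
Rate on top 1: 0.5379. roach: 6.35 > 0.5379 → include.
Rate on top 2: 0.7203. sticklebacks: 2.68 > 0.7203 → include.
Rate on top 3: 1.654. rudd: 2 > 1.654 → include.
Rate on top 4: 1.691. perch: 0.462 < 1.691 → exclude; stop.
Optimal diet: bleak, roach, sticklebacks, rudd — 4 of 5 types.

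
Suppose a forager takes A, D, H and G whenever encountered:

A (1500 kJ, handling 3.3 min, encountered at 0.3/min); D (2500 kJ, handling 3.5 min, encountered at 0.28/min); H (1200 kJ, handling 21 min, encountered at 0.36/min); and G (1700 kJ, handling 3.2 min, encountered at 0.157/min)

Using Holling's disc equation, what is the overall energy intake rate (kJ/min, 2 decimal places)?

Energy encountered per unit search time: 0.3×1500 + 0.28×2500 + 0.36×1200 + 0.157×1700 = 1849 kJ/min.
Handling time per unit search time: 0.3×3.3 + 0.28×3.5 + 0.36×21 + 0.157×3.2 = 10.03.
Rate = 1849/(1 + 10.03) = 167.6 kJ/min.

167.59 kJ/min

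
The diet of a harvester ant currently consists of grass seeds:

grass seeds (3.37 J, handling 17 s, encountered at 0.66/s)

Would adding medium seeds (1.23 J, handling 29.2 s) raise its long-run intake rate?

No

On grass seeds alone, R = ΣλE/(1+Σλh) = 2.224/12.22 = 0.182 J/s.
Profitability of medium seeds: 1.23/29.2 = 0.04212 J/s.
0.04212 < 0.182, so adding medium seeds would lower the average — exclude it.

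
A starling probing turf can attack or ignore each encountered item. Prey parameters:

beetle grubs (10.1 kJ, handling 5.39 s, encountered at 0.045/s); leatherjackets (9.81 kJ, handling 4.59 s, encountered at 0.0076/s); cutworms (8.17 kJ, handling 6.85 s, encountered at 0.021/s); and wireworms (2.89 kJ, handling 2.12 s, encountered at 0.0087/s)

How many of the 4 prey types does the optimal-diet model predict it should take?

4

Rank by E/h (kJ/s): leatherjackets 2.14, beetle grubs 1.87, wireworms 1.36, cutworms 1.19. Include each in turn until the next type's E/h falls below the running intake rate.
Rate on top 1: 0.07204. beetle grubs: 1.87 > 0.07204 → include.
Rate on top 2: 0.4142. wireworms: 1.36 > 0.4142 → include.
Rate on top 3: 0.4277. cutworms: 1.19 > 0.4277 → include.
Optimal diet: leatherjackets, beetle grubs, wireworms, cutworms — 4 of 4 types.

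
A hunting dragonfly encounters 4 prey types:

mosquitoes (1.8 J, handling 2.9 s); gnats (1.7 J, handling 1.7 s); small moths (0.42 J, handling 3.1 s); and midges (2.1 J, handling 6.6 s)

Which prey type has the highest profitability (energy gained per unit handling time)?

gnats

Profitability E/h (J/s): mosquitoes = 1.8/2.9 = 0.621, gnats = 1.7/1.7 = 1, small moths = 0.42/3.1 = 0.135, midges = 2.1/6.6 = 0.318.
Ranked: gnats > mosquitoes > midges > small moths.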